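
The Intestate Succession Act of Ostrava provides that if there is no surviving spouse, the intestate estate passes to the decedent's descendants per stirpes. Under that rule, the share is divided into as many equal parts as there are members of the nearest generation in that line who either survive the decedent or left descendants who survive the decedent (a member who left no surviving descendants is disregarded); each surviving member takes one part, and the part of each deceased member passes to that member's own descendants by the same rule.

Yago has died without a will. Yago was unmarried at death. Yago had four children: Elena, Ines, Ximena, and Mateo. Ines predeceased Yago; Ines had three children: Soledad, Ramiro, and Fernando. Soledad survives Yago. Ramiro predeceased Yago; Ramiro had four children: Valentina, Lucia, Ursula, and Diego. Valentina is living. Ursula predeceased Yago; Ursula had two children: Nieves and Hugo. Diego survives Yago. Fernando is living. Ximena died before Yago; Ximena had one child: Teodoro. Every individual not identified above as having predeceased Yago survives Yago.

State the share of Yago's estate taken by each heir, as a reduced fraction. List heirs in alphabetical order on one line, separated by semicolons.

Diego 1/48; Elena 1/4; Fernando 1/12; Hugo 1/96; Lucia 1/48; Mateo 1/4; Nieves 1/96; Soledad 1/12; Teodoro 1/4; Valentina 1/48

There is no surviving spouse, so the entire estate passes to Yago's descendants per stirpes.
The estate is divided into 4 equal shares of 1/4 among Elena, Ines, Ximena, Mateo.
Elena is living and takes 1/4.
Ines predeceased; the 1/4 allotted to Ines's branch passes to Ines's issue by representation.
The 1/4 is divided into 3 equal shares of 1/12 among Soledad, Ramiro, Fernando.
Soledad is living and takes 1/12.
Ramiro predeceased; the 1/12 allotted to Ramiro's branch passes to Ramiro's issue by representation.
The 1/12 is divided into 4 equal shares of 1/48 among Valentina, Lucia, Ursula, Diego.
Valentina is living and takes 1/48.
Lucia is living and takes 1/48.
Ursula predeceased; the 1/48 allotted to Ursula's branch passes to Ursula's issue by representation.
The 1/48 is divided into 2 equal shares of 1/96 among Nieves, Hugo.
Nieves is living and takes 1/96.
Hugo is living and takes 1/96.
Diego is living and takes 1/48.
Fernando is living and takes 1/12.
Ximena predeceased; the 1/4 allotted to Ximena's branch passes to Ximena's issue by representation.
Teodoro is the sole taker at this level and receives the full 1/4.
Mateo is living and takes 1/4.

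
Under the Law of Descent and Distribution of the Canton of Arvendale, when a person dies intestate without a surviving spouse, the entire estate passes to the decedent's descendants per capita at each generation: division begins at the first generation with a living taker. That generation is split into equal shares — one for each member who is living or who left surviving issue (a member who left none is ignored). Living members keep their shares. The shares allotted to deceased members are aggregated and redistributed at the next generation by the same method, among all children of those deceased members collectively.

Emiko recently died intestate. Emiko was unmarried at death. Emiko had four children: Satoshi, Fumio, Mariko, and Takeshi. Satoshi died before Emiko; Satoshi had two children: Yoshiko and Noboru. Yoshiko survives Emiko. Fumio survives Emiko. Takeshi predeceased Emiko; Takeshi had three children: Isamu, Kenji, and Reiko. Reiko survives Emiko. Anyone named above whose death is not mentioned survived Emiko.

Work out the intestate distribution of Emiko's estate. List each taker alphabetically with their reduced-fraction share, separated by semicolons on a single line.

Fumio 1/4; Isamu 1/10; Kenji 1/10; Mariko 1/4; Noboru 1/10; Reiko 1/10; Yoshiko 1/10

There is no surviving spouse, so the entire estate passes to Emiko's descendants per capita at each generation.
At generation 1 (Satoshi, Fumio, Mariko, Takeshi) there are 4 shares of (1)/4 = 1/4 each.
Living: Fumio and Mariko — each takes 1/4.
Deceased: Satoshi and Takeshi. Their combined 1/2 is pooled and carried to generation 2.
At generation 2 (Yoshiko, Noboru, Isamu, Kenji, Reiko) there are 5 shares of (1/2)/5 = 1/10 each.
Living: Yoshiko, Noboru, Isamu, Kenji, and Reiko — each takes 1/10.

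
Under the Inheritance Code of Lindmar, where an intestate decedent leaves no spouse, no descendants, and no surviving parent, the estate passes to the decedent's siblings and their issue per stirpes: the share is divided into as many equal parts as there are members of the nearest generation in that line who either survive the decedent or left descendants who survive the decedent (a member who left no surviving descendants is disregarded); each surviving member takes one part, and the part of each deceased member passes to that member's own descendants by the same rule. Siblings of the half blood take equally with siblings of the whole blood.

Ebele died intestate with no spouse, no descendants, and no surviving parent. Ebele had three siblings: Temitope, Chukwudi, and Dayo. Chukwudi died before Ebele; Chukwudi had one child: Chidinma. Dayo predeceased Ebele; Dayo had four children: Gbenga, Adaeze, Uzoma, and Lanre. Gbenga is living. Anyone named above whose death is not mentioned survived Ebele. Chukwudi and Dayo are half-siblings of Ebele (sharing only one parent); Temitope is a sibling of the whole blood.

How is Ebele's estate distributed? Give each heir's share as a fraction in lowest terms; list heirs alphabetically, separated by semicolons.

No spouse, descendants, or parent survives, so the estate passes to Ebele's siblings per stirpes.
Half-blood and whole-blood siblings take equally under the stated rule.
The estate is divided into 3 equal shares of 1/3 among Temitope, Chukwudi, Dayo.
Temitope is living and takes 1/3.
Chukwudi predeceased; the 1/3 allotted to Chukwudi's branch passes to Chukwudi's issue by representation.
Chidinma is the sole taker at this level and receives the full 1/3.
Dayo predeceased; the 1/3 allotted to Dayo's branch passes to Dayo's issue by representation.
The 1/3 is divided into 4 equal shares of 1/12 among Gbenga, Adaeze, Uzoma, Lanre.
Gbenga is living and takes 1/12.
Adaeze is living and takes 1/12.
Uzoma is living and takes 1/12.
Lanre is living and takes 1/12.

Adaeze 1/12; Chidinma 1/3; Gbenga 1/12; Lanre 1/12; Temitope 1/3; Uzoma 1/12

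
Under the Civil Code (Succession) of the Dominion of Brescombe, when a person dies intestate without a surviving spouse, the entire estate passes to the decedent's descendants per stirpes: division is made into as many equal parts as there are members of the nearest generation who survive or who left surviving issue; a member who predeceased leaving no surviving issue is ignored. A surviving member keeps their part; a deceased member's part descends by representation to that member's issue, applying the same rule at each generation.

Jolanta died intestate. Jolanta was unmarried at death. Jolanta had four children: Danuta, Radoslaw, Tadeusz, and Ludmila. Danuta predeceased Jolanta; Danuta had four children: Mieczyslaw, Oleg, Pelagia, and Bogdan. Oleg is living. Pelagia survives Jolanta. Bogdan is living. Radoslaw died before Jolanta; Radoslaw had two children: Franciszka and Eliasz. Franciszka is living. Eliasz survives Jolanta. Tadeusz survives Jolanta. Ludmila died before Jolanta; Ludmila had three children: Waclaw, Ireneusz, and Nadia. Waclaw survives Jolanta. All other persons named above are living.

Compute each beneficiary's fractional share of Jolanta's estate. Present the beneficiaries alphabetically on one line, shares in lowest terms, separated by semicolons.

There is no surviving spouse, so the entire estate passes to Jolanta's descendants per stirpes.
The estate is divided into 4 equal shares of 1/4 among Danuta, Radoslaw, Tadeusz, Ludmila.
Danuta predeceased; the 1/4 allotted to Danuta's branch passes to Danuta's issue by representation.
The 1/4 is divided into 4 equal shares of 1/16 among Mieczyslaw, Oleg, Pelagia, Bogdan.
Mieczyslaw is living and takes 1/16.
Oleg is living and takes 1/16.
Pelagia is living and takes 1/16.
Bogdan is living and takes 1/16.
Radoslaw predeceased; the 1/4 allotted to Radoslaw's branch passes to Radoslaw's issue by representation.
The 1/4 is divided into 2 equal shares of 1/8 among Franciszka, Eliasz.
Franciszka is living and takes 1/8.
Eliasz is living and takes 1/8.
Tadeusz is living and takes 1/4.
Ludmila predeceased; the 1/4 allotted to Ludmila's branch passes to Ludmila's issue by representation.
The 1/4 is divided into 3 equal shares of 1/12 among Waclaw, Ireneusz, Nadia.
Waclaw is living and takes 1/12.
Ireneusz is living and takes 1/12.
Nadia is living and takes 1/12.

Bogdan 1/16; Eliasz 1/8; Franciszka 1/8; Ireneusz 1/12; Mieczyslaw 1/16; Nadia 1/12; Oleg 1/16; Pelagia 1/16; Tadeusz 1/4; Waclaw 1/12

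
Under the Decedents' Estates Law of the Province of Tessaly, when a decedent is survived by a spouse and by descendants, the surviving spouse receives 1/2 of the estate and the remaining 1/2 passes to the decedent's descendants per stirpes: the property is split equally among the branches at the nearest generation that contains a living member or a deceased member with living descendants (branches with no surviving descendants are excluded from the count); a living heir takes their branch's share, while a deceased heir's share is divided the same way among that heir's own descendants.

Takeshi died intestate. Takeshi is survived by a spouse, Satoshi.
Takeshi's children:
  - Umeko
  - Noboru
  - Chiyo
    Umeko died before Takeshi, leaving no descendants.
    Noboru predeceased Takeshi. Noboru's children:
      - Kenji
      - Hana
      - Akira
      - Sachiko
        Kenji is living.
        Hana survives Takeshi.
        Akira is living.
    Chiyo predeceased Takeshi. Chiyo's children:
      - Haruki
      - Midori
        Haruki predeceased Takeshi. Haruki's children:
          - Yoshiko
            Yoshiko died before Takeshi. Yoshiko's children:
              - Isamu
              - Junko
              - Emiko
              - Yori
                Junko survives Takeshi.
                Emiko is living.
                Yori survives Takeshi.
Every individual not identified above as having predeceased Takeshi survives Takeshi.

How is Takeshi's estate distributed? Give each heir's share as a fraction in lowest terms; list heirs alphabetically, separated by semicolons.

Satoshi, as surviving spouse, takes 1/2.
The remaining 1/2 passes to Takeshi's descendants per stirpes.
Umeko left no surviving issue, so that branch lapses and is disregarded.
The 1/2 is divided into 2 equal shares of 1/4 among Noboru, Chiyo.
Noboru predeceased; the 1/4 allotted to Noboru's branch passes to Noboru's issue by representation.
The 1/4 is divided into 4 equal shares of 1/16 among Kenji, Hana, Akira, Sachiko.
Kenji is living and takes 1/16.
Hana is living and takes 1/16.
Akira is living and takes 1/16.
Sachiko is living and takes 1/16.
Chiyo predeceased; the 1/4 allotted to Chiyo's branch passes to Chiyo's issue by representation.
The 1/4 is divided into 2 equal shares of 1/8 among Haruki, Midori.
Haruki predeceased; the 1/8 allotted to Haruki's branch passes to Haruki's issue by representation.
Yoshiko's line is the sole branch at this level, so the full 1/8 passes to Yoshiko's issue by representation.
The 1/8 is divided into 4 equal shares of 1/32 among Isamu, Junko, Emiko, Yori.
Isamu is living and takes 1/32.
Junko is living and takes 1/32.
Emiko is living and takes 1/32.
Yori is living and takes 1/32.
Midori is living and takes 1/8.

Akira 1/16; Emiko 1/32; Hana 1/16; Isamu 1/32; Junko 1/32; Kenji 1/16; Midori 1/8; Sachiko 1/16; Satoshi 1/2; Yori 1/32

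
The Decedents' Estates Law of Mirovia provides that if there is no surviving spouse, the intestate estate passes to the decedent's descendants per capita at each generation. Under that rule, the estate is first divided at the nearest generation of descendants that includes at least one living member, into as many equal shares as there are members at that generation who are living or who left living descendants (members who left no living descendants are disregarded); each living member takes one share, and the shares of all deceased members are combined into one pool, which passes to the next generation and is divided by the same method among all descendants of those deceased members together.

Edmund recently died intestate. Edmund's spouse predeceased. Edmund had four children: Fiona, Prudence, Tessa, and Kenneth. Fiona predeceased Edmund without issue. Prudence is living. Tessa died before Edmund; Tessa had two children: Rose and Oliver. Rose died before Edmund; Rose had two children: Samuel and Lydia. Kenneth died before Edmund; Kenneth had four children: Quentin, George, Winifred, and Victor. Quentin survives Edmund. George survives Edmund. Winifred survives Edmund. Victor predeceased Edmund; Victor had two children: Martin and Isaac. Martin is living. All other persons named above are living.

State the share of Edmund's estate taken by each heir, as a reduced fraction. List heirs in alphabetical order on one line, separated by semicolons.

There is no surviving spouse, so the entire estate passes to Edmund's descendants per capita at each generation.
At generation 1 (Prudence, Tessa, Kenneth) there are 3 shares of (1)/3 = 1/3 each.
Living: Prudence — each takes 1/3.
Deceased: Tessa and Kenneth. Their combined 2/3 is pooled and carried to generation 2.
At generation 2 (Rose, Oliver, Quentin, George, Winifred, Victor) there are 6 shares of (2/3)/6 = 1/9 each.
Living: Oliver, Quentin, George, and Winifred — each takes 1/9.
Deceased: Rose and Victor. Their combined 2/9 is pooled and carried to generation 3.
At generation 3 (Samuel, Lydia, Martin, Isaac) there are 4 shares of (2/9)/4 = 1/18 each.
Living: Samuel, Lydia, Martin, and Isaac — each takes 1/18.

George 1/9; Isaac 1/18; Lydia 1/18; Martin 1/18; Oliver 1/9; Prudence 1/3; Quentin 1/9; Samuel 1/18; Winifred 1/9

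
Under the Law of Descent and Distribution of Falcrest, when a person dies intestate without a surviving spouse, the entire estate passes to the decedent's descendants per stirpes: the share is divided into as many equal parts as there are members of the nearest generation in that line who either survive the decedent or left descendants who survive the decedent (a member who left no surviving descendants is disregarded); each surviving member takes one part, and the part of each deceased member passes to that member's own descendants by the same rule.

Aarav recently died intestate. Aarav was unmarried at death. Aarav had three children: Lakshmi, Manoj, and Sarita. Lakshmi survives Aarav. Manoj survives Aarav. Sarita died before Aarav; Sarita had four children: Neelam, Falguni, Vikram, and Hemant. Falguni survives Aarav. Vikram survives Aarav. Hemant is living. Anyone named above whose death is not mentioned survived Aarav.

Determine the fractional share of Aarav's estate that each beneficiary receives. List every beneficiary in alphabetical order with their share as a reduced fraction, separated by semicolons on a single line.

There is no surviving spouse, so the entire estate passes to Aarav's descendants per stirpes.
The estate is divided into 3 equal shares of 1/3 among Lakshmi, Manoj, Sarita.
Lakshmi is living and takes 1/3.
Manoj is living and takes 1/3.
Sarita predeceased; the 1/3 allotted to Sarita's branch passes to Sarita's issue by representation.
The 1/3 is divided into 4 equal shares of 1/12 among Neelam, Falguni, Vikram, Hemant.
Neelam is living and takes 1/12.
Falguni is living and takes 1/12.
Vikram is living and takes 1/12.
Hemant is living and takes 1/12.

Falguni 1/12; Hemant 1/12; Lakshmi 1/3; Manoj 1/3; Neelam 1/12; Vikram 1/12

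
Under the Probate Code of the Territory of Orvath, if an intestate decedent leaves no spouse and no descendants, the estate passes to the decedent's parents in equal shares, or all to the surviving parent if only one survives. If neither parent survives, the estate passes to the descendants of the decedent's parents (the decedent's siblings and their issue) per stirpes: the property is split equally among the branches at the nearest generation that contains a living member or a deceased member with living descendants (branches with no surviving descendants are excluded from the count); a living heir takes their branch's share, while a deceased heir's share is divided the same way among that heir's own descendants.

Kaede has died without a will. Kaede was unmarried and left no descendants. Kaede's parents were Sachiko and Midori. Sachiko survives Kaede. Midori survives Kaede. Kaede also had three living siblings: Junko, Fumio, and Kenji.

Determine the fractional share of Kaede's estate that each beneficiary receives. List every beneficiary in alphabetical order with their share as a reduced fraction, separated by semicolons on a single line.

Midori 1/2; Sachiko 1/2

Both parents survive, so Sachiko and Midori each take 1/2. The siblings take nothing because a surviving parent has priority.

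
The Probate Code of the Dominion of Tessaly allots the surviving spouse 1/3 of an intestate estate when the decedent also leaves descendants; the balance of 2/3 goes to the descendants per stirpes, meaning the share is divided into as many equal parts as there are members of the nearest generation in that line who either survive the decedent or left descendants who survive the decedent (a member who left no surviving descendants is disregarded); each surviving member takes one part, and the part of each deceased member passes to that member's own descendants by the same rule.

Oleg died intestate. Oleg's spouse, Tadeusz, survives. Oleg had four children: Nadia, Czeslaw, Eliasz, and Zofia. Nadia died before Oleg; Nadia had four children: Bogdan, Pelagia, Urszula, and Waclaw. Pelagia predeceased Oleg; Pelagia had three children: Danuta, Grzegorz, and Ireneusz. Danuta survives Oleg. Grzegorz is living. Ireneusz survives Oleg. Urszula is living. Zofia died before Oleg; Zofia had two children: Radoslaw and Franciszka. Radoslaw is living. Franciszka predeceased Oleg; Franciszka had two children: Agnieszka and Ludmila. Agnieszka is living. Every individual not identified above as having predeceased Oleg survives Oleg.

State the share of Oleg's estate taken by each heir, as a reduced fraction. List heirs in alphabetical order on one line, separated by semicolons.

Agnieszka 1/24; Bogdan 1/24; Czeslaw 1/6; Danuta 1/72; Eliasz 1/6; Grzegorz 1/72; Ireneusz 1/72; Ludmila 1/24; Radoslaw 1/12; Tadeusz 1/3; Urszula 1/24; Waclaw 1/24

Tadeusz, as surviving spouse, takes 1/3.
The remaining 2/3 passes to Oleg's descendants per stirpes.
The 2/3 is divided into 4 equal shares of 1/6 among Nadia, Czeslaw, Eliasz, Zofia.
Nadia predeceased; the 1/6 allotted to Nadia's branch passes to Nadia's issue by representation.
The 1/6 is divided into 4 equal shares of 1/24 among Bogdan, Pelagia, Urszula, Waclaw.
Bogdan is living and takes 1/24.
Pelagia predeceased; the 1/24 allotted to Pelagia's branch passes to Pelagia's issue by representation.
The 1/24 is divided into 3 equal shares of 1/72 among Danuta, Grzegorz, Ireneusz.
Danuta is living and takes 1/72.
Grzegorz is living and takes 1/72.
Ireneusz is living and takes 1/72.
Urszula is living and takes 1/24.
Waclaw is living and takes 1/24.
Czeslaw is living and takes 1/6.
Eliasz is living and takes 1/6.
Zofia predeceased; the 1/6 allotted to Zofia's branch passes to Zofia's issue by representation.
The 1/6 is divided into 2 equal shares of 1/12 among Radoslaw, Franciszka.
Radoslaw is living and takes 1/12.
Franciszka predeceased; the 1/12 allotted to Franciszka's branch passes to Franciszka's issue by representation.
The 1/12 is divided into 2 equal shares of 1/24 among Agnieszka, Ludmila.
Agnieszka is living and takes 1/24.
Ludmila is living and takes 1/24.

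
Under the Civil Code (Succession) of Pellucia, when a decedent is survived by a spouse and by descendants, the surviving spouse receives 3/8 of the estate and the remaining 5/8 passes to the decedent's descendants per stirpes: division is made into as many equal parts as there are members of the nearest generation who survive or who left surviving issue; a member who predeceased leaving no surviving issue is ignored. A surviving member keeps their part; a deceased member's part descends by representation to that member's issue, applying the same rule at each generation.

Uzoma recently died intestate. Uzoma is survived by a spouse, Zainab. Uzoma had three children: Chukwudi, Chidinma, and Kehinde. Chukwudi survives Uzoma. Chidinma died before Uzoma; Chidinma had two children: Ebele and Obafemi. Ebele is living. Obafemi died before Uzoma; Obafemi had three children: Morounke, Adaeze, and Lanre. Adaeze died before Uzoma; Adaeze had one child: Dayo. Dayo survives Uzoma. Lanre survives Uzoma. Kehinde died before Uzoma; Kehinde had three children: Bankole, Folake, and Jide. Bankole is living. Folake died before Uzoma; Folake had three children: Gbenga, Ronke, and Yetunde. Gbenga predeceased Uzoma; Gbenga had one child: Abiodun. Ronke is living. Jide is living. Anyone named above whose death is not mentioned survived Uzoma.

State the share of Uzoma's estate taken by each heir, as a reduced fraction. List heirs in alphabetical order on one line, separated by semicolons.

Zainab, as surviving spouse, takes 3/8.
The remaining 5/8 passes to Uzoma's descendants per stirpes.
The 5/8 is divided into 3 equal shares of 5/24 among Chukwudi, Chidinma, Kehinde.
Chukwudi is living and takes 5/24.
Chidinma predeceased; the 5/24 allotted to Chidinma's branch passes to Chidinma's issue by representation.
The 5/24 is divided into 2 equal shares of 5/48 among Ebele, Obafemi.
Ebele is living and takes 5/48.
Obafemi predeceased; the 5/48 allotted to Obafemi's branch passes to Obafemi's issue by representation.
The 5/48 is divided into 3 equal shares of 5/144 among Morounke, Adaeze, Lanre.
Morounke is living and takes 5/144.
Adaeze predeceased; the 5/144 allotted to Adaeze's branch passes to Adaeze's issue by representation.
Dayo is the sole taker at this level and receives the full 5/144.
Lanre is living and takes 5/144.
Kehinde predeceased; the 5/24 allotted to Kehinde's branch passes to Kehinde's issue by representation.
The 5/24 is divided into 3 equal shares of 5/72 among Bankole, Folake, Jide.
Bankole is living and takes 5/72.
Folake predeceased; the 5/72 allotted to Folake's branch passes to Folake's issue by representation.
The 5/72 is divided into 3 equal shares of 5/216 among Gbenga, Ronke, Yetunde.
Gbenga predeceased; the 5/216 allotted to Gbenga's branch passes to Gbenga's issue by representation.
Abiodun is the sole taker at this level and receives the full 5/216.
Ronke is living and takes 5/216.
Yetunde is living and takes 5/216.
Jide is living and takes 5/72.

Abiodun 5/216; Bankole 5/72; Chukwudi 5/24; Dayo 5/144; Ebele 5/48; Jide 5/72; Lanre 5/144; Morounke 5/144; Ronke 5/216; Yetunde 5/216; Zainab 3/8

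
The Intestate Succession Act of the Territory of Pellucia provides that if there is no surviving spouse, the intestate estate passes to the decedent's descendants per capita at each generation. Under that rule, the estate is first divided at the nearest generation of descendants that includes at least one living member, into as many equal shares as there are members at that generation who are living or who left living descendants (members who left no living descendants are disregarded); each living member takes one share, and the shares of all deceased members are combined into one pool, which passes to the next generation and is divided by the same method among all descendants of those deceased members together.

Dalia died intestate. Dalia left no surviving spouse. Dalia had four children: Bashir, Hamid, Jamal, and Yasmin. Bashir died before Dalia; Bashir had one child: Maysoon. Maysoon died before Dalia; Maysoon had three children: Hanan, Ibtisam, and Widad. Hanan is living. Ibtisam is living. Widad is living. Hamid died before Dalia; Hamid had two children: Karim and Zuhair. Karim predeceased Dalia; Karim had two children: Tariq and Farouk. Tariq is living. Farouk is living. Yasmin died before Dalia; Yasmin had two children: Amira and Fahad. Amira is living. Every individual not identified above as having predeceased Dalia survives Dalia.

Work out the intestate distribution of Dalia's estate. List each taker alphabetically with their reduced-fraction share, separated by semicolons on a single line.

There is no surviving spouse, so the entire estate passes to Dalia's descendants per capita at each generation.
At generation 1 (Bashir, Hamid, Jamal, Yasmin) there are 4 shares of (1)/4 = 1/4 each.
Living: Jamal — each takes 1/4.
Deceased: Bashir, Hamid, and Yasmin. Their combined 3/4 is pooled and carried to generation 2.
At generation 2 (Maysoon, Karim, Zuhair, Amira, Fahad) there are 5 shares of (3/4)/5 = 3/20 each.
Living: Zuhair, Amira, and Fahad — each takes 3/20.
Deceased: Maysoon and Karim. Their combined 3/10 is pooled and carried to generation 3.
At generation 3 (Hanan, Ibtisam, Widad, Tariq, Farouk) there are 5 shares of (3/10)/5 = 3/50 each.
Living: Hanan, Ibtisam, Widad, Tariq, and Farouk — each takes 3/50.

Amira 3/20; Fahad 3/20; Farouk 3/50; Hanan 3/50; Ibtisam 3/50; Jamal 1/4; Tariq 3/50; Widad 3/50; Zuhair 3/20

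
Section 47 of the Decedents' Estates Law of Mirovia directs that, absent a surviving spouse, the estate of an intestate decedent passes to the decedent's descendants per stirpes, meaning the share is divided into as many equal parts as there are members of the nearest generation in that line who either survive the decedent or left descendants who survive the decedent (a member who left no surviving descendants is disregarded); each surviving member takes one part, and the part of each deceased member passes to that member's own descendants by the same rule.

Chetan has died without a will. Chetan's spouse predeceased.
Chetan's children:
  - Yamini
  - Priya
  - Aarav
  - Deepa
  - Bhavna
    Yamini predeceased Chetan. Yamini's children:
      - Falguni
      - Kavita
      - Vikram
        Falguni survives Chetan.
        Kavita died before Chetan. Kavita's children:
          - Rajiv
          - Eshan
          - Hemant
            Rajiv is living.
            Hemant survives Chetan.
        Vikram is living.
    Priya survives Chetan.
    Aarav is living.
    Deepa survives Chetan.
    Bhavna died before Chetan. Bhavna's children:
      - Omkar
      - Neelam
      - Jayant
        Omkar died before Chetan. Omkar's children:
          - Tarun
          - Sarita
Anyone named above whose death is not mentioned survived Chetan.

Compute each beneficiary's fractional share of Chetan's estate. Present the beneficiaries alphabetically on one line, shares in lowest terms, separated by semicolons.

Aarav 1/5; Deepa 1/5; Eshan 1/45; Falguni 1/15; Hemant 1/45; Jayant 1/15; Neelam 1/15; Priya 1/5; Rajiv 1/45; Sarita 1/30; Tarun 1/30; Vikram 1/15

There is no surviving spouse, so the entire estate passes to Chetan's descendants per stirpes.
The estate is divided into 5 equal shares of 1/5 among Yamini, Priya, Aarav, Deepa, Bhavna.
Yamini predeceased; the 1/5 allotted to Yamini's branch passes to Yamini's issue by representation.
The 1/5 is divided into 3 equal shares of 1/15 among Falguni, Kavita, Vikram.
Falguni is living and takes 1/15.
Kavita predeceased; the 1/15 allotted to Kavita's branch passes to Kavita's issue by representation.
The 1/15 is divided into 3 equal shares of 1/45 among Rajiv, Eshan, Hemant.
Rajiv is living and takes 1/45.
Eshan is living and takes 1/45.
Hemant is living and takes 1/45.
Vikram is living and takes 1/15.
Priya is living and takes 1/5.
Aarav is living and takes 1/5.
Deepa is living and takes 1/5.
Bhavna predeceased; the 1/5 allotted to Bhavna's branch passes to Bhavna's issue by representation.
The 1/5 is divided into 3 equal shares of 1/15 among Omkar, Neelam, Jayant.
Omkar predeceased; the 1/15 allotted to Omkar's branch passes to Omkar's issue by representation.
The 1/15 is divided into 2 equal shares of 1/30 among Tarun, Sarita.
Tarun is living and takes 1/30.
Sarita is living and takes 1/30.
Neelam is living and takes 1/15.
Jayant is living and takes 1/15.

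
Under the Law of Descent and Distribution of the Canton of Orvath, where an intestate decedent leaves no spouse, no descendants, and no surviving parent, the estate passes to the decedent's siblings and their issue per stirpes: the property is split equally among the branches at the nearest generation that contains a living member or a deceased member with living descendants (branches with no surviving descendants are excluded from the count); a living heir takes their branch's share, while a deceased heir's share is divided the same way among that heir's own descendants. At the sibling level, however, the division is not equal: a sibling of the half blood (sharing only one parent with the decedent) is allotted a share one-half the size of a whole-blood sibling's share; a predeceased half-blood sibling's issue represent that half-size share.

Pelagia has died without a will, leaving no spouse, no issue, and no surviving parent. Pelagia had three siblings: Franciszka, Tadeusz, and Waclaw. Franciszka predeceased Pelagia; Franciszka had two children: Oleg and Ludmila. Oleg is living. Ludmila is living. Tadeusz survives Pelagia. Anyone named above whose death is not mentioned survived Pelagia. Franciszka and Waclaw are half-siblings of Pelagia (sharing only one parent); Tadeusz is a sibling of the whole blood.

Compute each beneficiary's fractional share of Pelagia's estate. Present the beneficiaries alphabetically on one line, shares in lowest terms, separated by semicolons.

Ludmila 1/8; Oleg 1/8; Tadeusz 1/2; Waclaw 1/4

No spouse, descendants, or parent survives, so the estate passes to Pelagia's siblings per stirpes.
Half-blood siblings count for one-half the weight of whole-blood siblings at the initial division.
Dividing 1 in proportion to weights (total weight 2): Franciszka (weight 1/2) → 1/4; Tadeusz (weight 1) → 1/2; Waclaw (weight 1/2) → 1/4.
Franciszka predeceased; the 1/4 allotted to Franciszka's branch passes to Franciszka's issue by representation.
The 1/4 is divided into 2 equal shares of 1/8 among Oleg, Ludmila.
Oleg is living and takes 1/8.
Ludmila is living and takes 1/8.
Tadeusz is living and takes 1/2.
Waclaw is living and takes 1/4.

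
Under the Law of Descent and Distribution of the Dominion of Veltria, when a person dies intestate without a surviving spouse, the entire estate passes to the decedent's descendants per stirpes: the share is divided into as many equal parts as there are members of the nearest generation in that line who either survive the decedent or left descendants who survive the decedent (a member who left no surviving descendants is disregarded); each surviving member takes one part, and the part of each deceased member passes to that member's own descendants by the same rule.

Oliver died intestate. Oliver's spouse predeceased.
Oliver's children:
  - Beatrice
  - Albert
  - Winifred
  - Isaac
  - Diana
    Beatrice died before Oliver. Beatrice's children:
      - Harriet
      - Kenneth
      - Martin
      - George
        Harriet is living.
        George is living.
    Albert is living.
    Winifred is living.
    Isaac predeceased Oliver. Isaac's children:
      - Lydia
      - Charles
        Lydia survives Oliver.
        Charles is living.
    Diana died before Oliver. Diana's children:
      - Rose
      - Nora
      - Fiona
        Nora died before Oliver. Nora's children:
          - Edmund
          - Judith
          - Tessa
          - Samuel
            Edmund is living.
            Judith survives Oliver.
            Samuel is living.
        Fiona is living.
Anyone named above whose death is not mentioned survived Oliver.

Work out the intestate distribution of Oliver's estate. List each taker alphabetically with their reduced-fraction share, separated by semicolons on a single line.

There is no surviving spouse, so the entire estate passes to Oliver's descendants per stirpes.
The estate is divided into 5 equal shares of 1/5 among Beatrice, Albert, Winifred, Isaac, Diana.
Beatrice predeceased; the 1/5 allotted to Beatrice's branch passes to Beatrice's issue by representation.
The 1/5 is divided into 4 equal shares of 1/20 among Harriet, Kenneth, Martin, George.
Harriet is living and takes 1/20.
Kenneth is living and takes 1/20.
Martin is living and takes 1/20.
George is living and takes 1/20.
Albert is living and takes 1/5.
Winifred is living and takes 1/5.
Isaac predeceased; the 1/5 allotted to Isaac's branch passes to Isaac's issue by representation.
The 1/5 is divided into 2 equal shares of 1/10 among Lydia, Charles.
Lydia is living and takes 1/10.
Charles is living and takes 1/10.
Diana predeceased; the 1/5 allotted to Diana's branch passes to Diana's issue by representation.
The 1/5 is divided into 3 equal shares of 1/15 among Rose, Nora, Fiona.
Rose is living and takes 1/15.
Nora predeceased; the 1/15 allotted to Nora's branch passes to Nora's issue by representation.
The 1/15 is divided into 4 equal shares of 1/60 among Edmund, Judith, Tessa, Samuel.
Edmund is living and takes 1/60.
Judith is living and takes 1/60.
Tessa is living and takes 1/60.
Samuel is living and takes 1/60.
Fiona is living and takes 1/15.

Albert 1/5; Charles 1/10; Edmund 1/60; Fiona 1/15; George 1/20; Harriet 1/20; Judith 1/60; Kenneth 1/20; Lydia 1/10; Martin 1/20; Rose 1/15; Samuel 1/60; Tessa 1/60; Winifred 1/5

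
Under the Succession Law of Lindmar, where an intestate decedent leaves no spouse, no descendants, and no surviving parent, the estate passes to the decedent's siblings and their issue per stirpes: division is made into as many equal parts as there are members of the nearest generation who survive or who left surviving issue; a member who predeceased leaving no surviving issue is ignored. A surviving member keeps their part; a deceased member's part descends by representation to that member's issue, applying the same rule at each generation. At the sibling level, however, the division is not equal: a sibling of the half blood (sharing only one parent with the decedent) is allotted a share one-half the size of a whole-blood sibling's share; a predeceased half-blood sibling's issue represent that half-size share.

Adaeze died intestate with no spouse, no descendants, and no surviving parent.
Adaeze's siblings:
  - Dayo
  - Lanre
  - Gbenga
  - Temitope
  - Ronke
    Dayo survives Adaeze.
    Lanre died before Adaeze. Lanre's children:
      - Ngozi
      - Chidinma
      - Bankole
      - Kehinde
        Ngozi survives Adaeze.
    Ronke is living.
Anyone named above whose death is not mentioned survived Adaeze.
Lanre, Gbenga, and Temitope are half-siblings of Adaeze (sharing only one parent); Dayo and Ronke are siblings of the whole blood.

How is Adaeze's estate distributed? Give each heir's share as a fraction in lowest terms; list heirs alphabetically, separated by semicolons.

No spouse, descendants, or parent survives, so the estate passes to Adaeze's siblings per stirpes.
Half-blood siblings count for one-half the weight of whole-blood siblings at the initial division.
Dividing 1 in proportion to weights (total weight 7/2): Dayo (weight 1) → 2/7; Lanre (weight 1/2) → 1/7; Gbenga (weight 1/2) → 1/7; Temitope (weight 1/2) → 1/7; Ronke (weight 1) → 2/7.
Dayo is living and takes 2/7.
Lanre predeceased; the 1/7 allotted to Lanre's branch passes to Lanre's issue by representation.
The 1/7 is divided into 4 equal shares of 1/28 among Ngozi, Chidinma, Bankole, Kehinde.
Ngozi is living and takes 1/28.
Chidinma is living and takes 1/28.
Bankole is living and takes 1/28.
Kehinde is living and takes 1/28.
Gbenga is living and takes 1/7.
Temitope is living and takes 1/7.
Ronke is living and takes 2/7.

Bankole 1/28; Chidinma 1/28; Dayo 2/7; Gbenga 1/7; Kehinde 1/28; Ngozi 1/28; Ronke 2/7; Temitope 1/7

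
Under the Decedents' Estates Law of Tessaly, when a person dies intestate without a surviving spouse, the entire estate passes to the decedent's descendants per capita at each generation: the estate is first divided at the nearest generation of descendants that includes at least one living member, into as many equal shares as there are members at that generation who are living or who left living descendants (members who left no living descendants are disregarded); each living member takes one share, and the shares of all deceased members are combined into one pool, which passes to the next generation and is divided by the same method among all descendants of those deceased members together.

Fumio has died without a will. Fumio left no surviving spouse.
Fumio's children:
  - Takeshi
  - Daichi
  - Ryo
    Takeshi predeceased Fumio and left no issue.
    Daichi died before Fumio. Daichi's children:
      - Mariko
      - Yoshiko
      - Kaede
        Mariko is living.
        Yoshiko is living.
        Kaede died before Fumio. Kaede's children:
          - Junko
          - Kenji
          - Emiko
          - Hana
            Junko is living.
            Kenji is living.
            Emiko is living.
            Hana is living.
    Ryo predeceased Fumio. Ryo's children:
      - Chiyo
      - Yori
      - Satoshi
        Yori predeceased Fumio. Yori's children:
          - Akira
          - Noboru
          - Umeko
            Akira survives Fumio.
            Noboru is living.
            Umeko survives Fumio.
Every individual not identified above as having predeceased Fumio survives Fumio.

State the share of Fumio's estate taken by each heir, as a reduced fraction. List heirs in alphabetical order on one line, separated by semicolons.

Akira 1/21; Chiyo 1/6; Emiko 1/21; Hana 1/21; Junko 1/21; Kenji 1/21; Mariko 1/6; Noboru 1/21; Satoshi 1/6; Umeko 1/21; Yoshiko 1/6

There is no surviving spouse, so the entire estate passes to Fumio's descendants per capita at each generation.
No one at generation 1 (Daichi, Ryo) is living; moving to the next generation.
At generation 2 (Mariko, Yoshiko, Kaede, Chiyo, Yori, Satoshi) there are 6 shares of (1)/6 = 1/6 each.
Living: Mariko, Yoshiko, Chiyo, and Satoshi — each takes 1/6.
Deceased: Kaede and Yori. Their combined 1/3 is pooled and carried to generation 3.
At generation 3 (Junko, Kenji, Emiko, Hana, Akira, Noboru, Umeko) there are 7 shares of (1/3)/7 = 1/21 each.
Living: Junko, Kenji, Emiko, Hana, Akira, Noboru, and Umeko — each takes 1/21.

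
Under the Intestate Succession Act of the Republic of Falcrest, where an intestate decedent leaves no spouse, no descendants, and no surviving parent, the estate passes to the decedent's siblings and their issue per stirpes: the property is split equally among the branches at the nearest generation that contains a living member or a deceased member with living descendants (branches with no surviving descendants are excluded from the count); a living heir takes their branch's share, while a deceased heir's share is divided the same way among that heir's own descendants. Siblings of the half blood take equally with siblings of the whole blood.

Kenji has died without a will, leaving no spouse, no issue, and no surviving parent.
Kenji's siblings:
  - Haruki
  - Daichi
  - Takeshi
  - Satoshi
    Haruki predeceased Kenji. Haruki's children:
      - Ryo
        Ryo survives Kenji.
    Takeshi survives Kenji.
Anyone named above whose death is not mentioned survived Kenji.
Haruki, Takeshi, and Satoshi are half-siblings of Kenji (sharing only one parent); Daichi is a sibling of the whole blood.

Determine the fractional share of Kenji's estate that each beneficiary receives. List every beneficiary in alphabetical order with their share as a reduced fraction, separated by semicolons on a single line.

Daichi 1/4; Ryo 1/4; Satoshi 1/4; Takeshi 1/4

No spouse, descendants, or parent survives, so the estate passes to Kenji's siblings per stirpes.
Half-blood and whole-blood siblings take equally under the stated rule.
The estate is divided into 4 equal shares of 1/4 among Haruki, Daichi, Takeshi, Satoshi.
Haruki predeceased; the 1/4 allotted to Haruki's branch passes to Haruki's issue by representation.
Ryo is the sole taker at this level and receives the full 1/4.
Daichi is living and takes 1/4.
Takeshi is living and takes 1/4.
Satoshi is living and takes 1/4.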